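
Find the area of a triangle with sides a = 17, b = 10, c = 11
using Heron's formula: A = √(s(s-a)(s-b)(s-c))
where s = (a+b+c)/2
s = (17 + 10 + 11)/2 = 38/2 = 19
s − a = 2, s − b = 9, s − c = 8
s(s−a)(s−b)(s−c) = 19·2·9·8 = 2736
Area = √2736 ≈ 52.3068

s = 19.0, Area = 52.31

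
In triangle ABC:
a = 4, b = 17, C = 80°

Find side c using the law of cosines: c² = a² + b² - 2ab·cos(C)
c² = 4² + 17² − 2·4·17·cos(80°)
cos(80°) ≈ 0.173648
c² ≈ 16 + 289 − 136·(0.173648) ≈ 305 − 23.6162 ≈ 281.384
c ≈ √281.384 ≈ 16.7745

c = 16.77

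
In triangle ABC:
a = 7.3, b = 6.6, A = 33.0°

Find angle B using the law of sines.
a/sin(A) = b/sin(B)  ⇒  sin(B) = b·sin(A)/a = 6.6·sin(33.0°)/7.3
sin(33.0°) ≈ 0.544639
sin(B) ≈ 6.6·0.544639/7.3 ≈ 3.59462/7.3 ≈ 0.492413
B = arcsin(0.492413) ≈ 29.4993°
(Since b ≤ a we need B ≤ A, so the obtuse alternative 180° − 29.4993° ≈ 150.501° is rejected.)

B = 29.5°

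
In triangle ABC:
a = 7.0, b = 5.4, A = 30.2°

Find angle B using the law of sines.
a/sin(A) = b/sin(B)  ⇒  sin(B) = b·sin(A)/a = 5.4·sin(30.2°)/7.0
sin(30.2°) ≈ 0.50302
sin(B) ≈ 5.4·0.50302/7.0 ≈ 2.71631/7.0 ≈ 0.388044
B = arcsin(0.388044) ≈ 22.8328°
(Since b ≤ a we need B ≤ A, so the obtuse alternative 180° − 22.8328° ≈ 157.167° is rejected.)

B = 22.83°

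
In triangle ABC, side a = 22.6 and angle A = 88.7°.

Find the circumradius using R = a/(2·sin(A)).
R = a/(2·sin(A)) = 22.6/(2·sin(88.7°))
sin(88.7°) ≈ 0.999743
R ≈ 22.6/(2·0.999743) = 22.6/1.99949 ≈ 11.3029

R = 11.3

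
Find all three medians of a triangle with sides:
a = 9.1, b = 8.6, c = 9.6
Median formula: m_a = ½√(2b² + 2c² − a²) (and cyclically). a² = 82.81, b² = 73.96, c² = 92.16.
m_a = ½√(2·73.96 + 2·92.16 − 82.81) = ½√249.43 ≈ ½·15.7934 ≈ 7.89668
m_b = ½√(2·82.81 + 2·92.16 − 73.96) = ½√275.98 ≈ ½·16.6126 ≈ 8.30632
m_c = ½√(2·82.81 + 2·73.96 − 92.16) = ½√221.38 ≈ ½·14.8788 ≈ 7.43942

m_a = 7.897, m_b = 8.306, m_c = 7.439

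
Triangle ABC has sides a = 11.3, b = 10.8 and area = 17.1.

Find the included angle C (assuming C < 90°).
Area = ½·a·b·sin(C)  ⇒  sin(C) = 2·Area/(a·b) = 2·17.1/(11.3·10.8) = 34.2/122.04 ≈ 0.280236
C = arcsin(0.280236) ≈ 16.2743° (taking the acute solution since C < 90°)

C = 16.27°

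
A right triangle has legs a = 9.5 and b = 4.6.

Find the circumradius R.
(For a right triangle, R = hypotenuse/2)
Hypotenuse c = √(a² + b²) = √(90.25 + 21.16) = √111.41 ≈ 10.5551
R = c/2 ≈ 10.5551/2 ≈ 5.27755

R = 5.278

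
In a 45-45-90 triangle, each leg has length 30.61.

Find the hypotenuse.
In a 45-45-90 triangle the sides are in ratio 1 : 1 : √2, so hypotenuse = leg·√2.
Hypotenuse = 30.61·√2 ≈ 30.61·1.41421 ≈ 43.2891

Hypotenuse = 30.61√2 = 43.29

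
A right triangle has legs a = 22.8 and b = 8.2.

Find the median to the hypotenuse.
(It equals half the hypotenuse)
Hypotenuse c = √(a² + b²) = √(519.84 + 67.24) = √587.08 ≈ 24.2297
Median to hypotenuse = c/2 ≈ 24.2297/2 ≈ 12.1149

Median = 12.11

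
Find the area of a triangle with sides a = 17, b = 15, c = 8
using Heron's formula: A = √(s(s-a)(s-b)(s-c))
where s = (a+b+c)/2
s = (17 + 15 + 8)/2 = 40/2 = 20
s − a = 3, s − b = 5, s − c = 12
s(s−a)(s−b)(s−c) = 20·3·5·12 = 3600
Area = √3600 ≈ 60

s = 20.0, Area = 60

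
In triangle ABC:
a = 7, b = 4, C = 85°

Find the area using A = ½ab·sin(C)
A = ½·a·b·sin(C) = ½·7·4·sin(85°)
sin(85°) ≈ 0.996195
A ≈ ½·28·0.996195 = 14·0.996195 ≈ 13.9467

Area = 13.95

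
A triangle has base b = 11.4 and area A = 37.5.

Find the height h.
A = ½·b·h  ⇒  h = 2A/b = 2·37.5/11.4 = 75/11.4 ≈ 6.57895

h = 6.579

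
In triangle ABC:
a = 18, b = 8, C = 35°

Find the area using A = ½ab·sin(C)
A = ½·a·b·sin(C) = ½·18·8·sin(35°)
sin(35°) ≈ 0.573576
A ≈ ½·144·0.573576 = 72·0.573576 ≈ 41.2975

Area = 41.3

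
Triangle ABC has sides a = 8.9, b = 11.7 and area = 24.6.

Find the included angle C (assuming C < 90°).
Area = ½·a·b·sin(C)  ⇒  sin(C) = 2·Area/(a·b) = 2·24.6/(8.9·11.7) = 49.2/104.13 ≈ 0.472486
C = arcsin(0.472486) ≈ 28.1958° (taking the acute solution since C < 90°)

C = 28.2°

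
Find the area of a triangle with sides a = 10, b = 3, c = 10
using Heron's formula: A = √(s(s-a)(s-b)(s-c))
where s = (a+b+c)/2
s = (10 + 3 + 10)/2 = 23/2 = 11.5
s − a = 1.5, s − b = 8.5, s − c = 1.5
s(s−a)(s−b)(s−c) = 11.5·1.5·8.5·1.5 = 219.9375
Area = √219.9375 ≈ 14.8303

s = 11.5, Area = 14.83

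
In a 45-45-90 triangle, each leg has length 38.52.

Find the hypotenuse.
In a 45-45-90 triangle the sides are in ratio 1 : 1 : √2, so hypotenuse = leg·√2.
Hypotenuse = 38.52·√2 ≈ 38.52·1.41421 ≈ 54.4755

Hypotenuse = 38.52√2 = 54.48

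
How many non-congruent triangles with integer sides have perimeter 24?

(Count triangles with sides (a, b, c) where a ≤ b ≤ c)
Let a ≤ b ≤ c with a + b + c = 24. The only binding inequality is a + b > c, i.e. 24 − c > c, so c < 24/2; and c ≥ 24/3 since c is the largest side.
So 8 ≤ c ≤ 11. For each c, b runs from ⌈(24 − c)/2⌉ up to c (then a = 24 − b − c satisfies 1 ≤ a ≤ b automatically), giving c − ⌈(24 − c)/2⌉ + 1 choices.
Summing over c: 1 + 2 + 4 + 5 = 12
Check (closed form: nearest integer to p²/48 for even p, (p+3)²/48 for odd p): 24²/48 = 576/48 ≈ 12.00 → 12

12 triangles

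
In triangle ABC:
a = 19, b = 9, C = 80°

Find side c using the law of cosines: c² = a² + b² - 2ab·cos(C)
c² = 19² + 9² − 2·19·9·cos(80°)
cos(80°) ≈ 0.173648
c² ≈ 361 + 81 − 342·(0.173648) ≈ 442 − 59.3877 ≈ 382.612
c ≈ √382.612 ≈ 19.5605

c = 19.56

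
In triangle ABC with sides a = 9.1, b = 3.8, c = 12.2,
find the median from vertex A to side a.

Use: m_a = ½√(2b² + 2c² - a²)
m_a = ½√(2·3.8² + 2·12.2² − 9.1²) = ½√(2·14.44 + 2·148.84 − 82.81) = ½√(28.88 + 297.68 − 82.81) = ½√243.75
√243.75 ≈ 15.6125, so m_a ≈ 7.80625

m_a = 7.806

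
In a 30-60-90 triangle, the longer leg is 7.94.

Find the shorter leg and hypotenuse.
In a 30-60-90 triangle the sides are in ratio 1 : √3 : 2, so short leg = long leg/√3 and hypotenuse = 2·(short leg).
Short leg = 7.94/√3 ≈ 7.94/1.73205 ≈ 4.58416
Hypotenuse = 2·4.58416 ≈ 9.16832

Short leg = 4.584, Hypotenuse = 9.168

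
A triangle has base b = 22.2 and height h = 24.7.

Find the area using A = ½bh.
A = ½·b·h = ½·22.2·24.7 = ½·548.34 = 274.17

Area = 274.17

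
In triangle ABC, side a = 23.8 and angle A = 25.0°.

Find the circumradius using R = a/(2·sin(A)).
R = a/(2·sin(A)) = 23.8/(2·sin(25.0°))
sin(25.0°) ≈ 0.422618
R ≈ 23.8/(2·0.422618) = 23.8/0.845237 ≈ 28.1578

R = 28.16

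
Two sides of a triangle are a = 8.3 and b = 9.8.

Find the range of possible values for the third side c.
Triangle inequality: |a − b| < c < a + b
|a − b| = |8.3 − 9.8| = 1.5
a + b = 8.3 + 9.8 = 18.1

1.5 < c < 18.1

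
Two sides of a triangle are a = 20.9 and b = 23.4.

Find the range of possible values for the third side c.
Triangle inequality: |a − b| < c < a + b
|a − b| = |20.9 − 23.4| = 2.5
a + b = 20.9 + 23.4 = 44.3

2.5 < c < 44.3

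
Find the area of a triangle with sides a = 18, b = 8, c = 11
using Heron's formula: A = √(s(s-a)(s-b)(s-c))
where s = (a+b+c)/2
s = (18 + 8 + 11)/2 = 37/2 = 18.5
s − a = 0.5, s − b = 10.5, s − c = 7.5
s(s−a)(s−b)(s−c) = 18.5·0.5·10.5·7.5 = 728.4375
Area = √728.4375 ≈ 26.9896

s = 18.5, Area = 26.99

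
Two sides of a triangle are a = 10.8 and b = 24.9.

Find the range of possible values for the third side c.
Triangle inequality: |a − b| < c < a + b
|a − b| = |10.8 − 24.9| = 14.1
a + b = 10.8 + 24.9 = 35.7

14.1 < c < 35.7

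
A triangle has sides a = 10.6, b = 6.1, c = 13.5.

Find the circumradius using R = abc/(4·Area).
First find the area with Heron's formula.
s = (10.6 + 6.1 + 13.5)/2 = 15.1
Area = √(s(s−a)(s−b)(s−c)) = √(15.1·4.5·9·1.6) ≈ √978.48 ≈ 31.2807
abc = 10.6·6.1·13.5 = 872.91
R = abc/(4·Area) ≈ 872.91/(4·31.2807) = 872.91/125.123 ≈ 6.97643

R = 6.976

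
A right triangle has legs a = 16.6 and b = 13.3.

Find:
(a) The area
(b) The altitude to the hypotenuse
(a) The legs are perpendicular, so Area = ½·a·b = ½·16.6·13.3 = ½·220.78 = 110.39
(b) Hypotenuse c = √(a² + b²) = √(275.56 + 176.89) = √452.45 ≈ 21.2709
    Area = ½·c·h_c  ⇒  h_c = 2·Area/c = 220.78/21.2709 ≈ 10.3795

Area = 110.39, h_c = 10.38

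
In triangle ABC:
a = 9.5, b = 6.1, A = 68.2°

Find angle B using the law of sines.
a/sin(A) = b/sin(B)  ⇒  sin(B) = b·sin(A)/a = 6.1·sin(68.2°)/9.5
sin(68.2°) ≈ 0.928486
sin(B) ≈ 6.1·0.928486/9.5 ≈ 5.66376/9.5 ≈ 0.596186
B = arcsin(0.596186) ≈ 36.5972°
(Since b ≤ a we need B ≤ A, so the obtuse alternative 180° − 36.5972° ≈ 143.403° is rejected.)

B = 36.6°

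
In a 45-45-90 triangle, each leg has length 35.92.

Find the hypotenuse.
In a 45-45-90 triangle the sides are in ratio 1 : 1 : √2, so hypotenuse = leg·√2.
Hypotenuse = 35.92·√2 ≈ 35.92·1.41421 ≈ 50.7986

Hypotenuse = 35.92√2 = 50.8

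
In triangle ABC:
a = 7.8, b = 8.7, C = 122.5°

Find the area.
Two sides and the included angle (SAS): A = ½·a·b·sin(C) = ½·7.8·8.7·sin(122.5°)
sin(122.5°) ≈ 0.843391
A ≈ ½·67.86·0.843391 = 33.93·0.843391 ≈ 28.6163

Area = 28.62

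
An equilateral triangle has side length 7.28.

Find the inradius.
r = Area/s with s the semi-perimeter.
Area = (√3/4)·7.28² = (√3/4)·52.9984 ≈ 0.433013·52.9984 ≈ 22.949
s = 3·7.28/2 = 10.92
r ≈ 22.949/10.92 ≈ 2.10155
(Equivalently r = side/(2√3) = 7.28/3.4641 ≈ 2.10155.)

r = 2.102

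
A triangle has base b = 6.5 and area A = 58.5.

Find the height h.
A = ½·b·h  ⇒  h = 2A/b = 2·58.5/6.5 = 117/6.5 ≈ 18

h = 18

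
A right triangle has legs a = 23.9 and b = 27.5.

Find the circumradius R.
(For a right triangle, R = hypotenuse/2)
Hypotenuse c = √(a² + b²) = √(571.21 + 756.25) = √1327.46 ≈ 36.4343
R = c/2 ≈ 36.4343/2 ≈ 18.2172

R = 18.22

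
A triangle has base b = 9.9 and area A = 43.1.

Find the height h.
A = ½·b·h  ⇒  h = 2A/b = 2·43.1/9.9 = 86.2/9.9 ≈ 8.70707

h = 8.707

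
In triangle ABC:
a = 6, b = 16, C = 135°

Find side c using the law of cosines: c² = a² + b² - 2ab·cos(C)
c² = 6² + 16² − 2·6·16·cos(135°)
cos(135°) ≈ -0.707107
c² ≈ 36 + 256 − 192·(-0.707107) ≈ 292 + 135.765 ≈ 427.765
c ≈ √427.765 ≈ 20.6825

c = 20.68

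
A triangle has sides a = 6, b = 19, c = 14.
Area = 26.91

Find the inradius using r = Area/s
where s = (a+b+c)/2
s = (6 + 19 + 14)/2 = 39/2 = 19.5
r = Area/s = 26.91/19.5 ≈ 1.38

r = 1.38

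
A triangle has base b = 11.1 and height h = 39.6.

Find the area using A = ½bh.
A = ½·b·h = ½·11.1·39.6 = ½·439.56 = 219.78

Area = 219.78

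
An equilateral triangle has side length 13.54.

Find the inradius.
r = Area/s with s the semi-perimeter.
Area = (√3/4)·13.54² = (√3/4)·183.3316 ≈ 0.433013·183.3316 ≈ 79.3849
s = 3·13.54/2 = 20.31
r ≈ 79.3849/20.31 ≈ 3.90866
(Equivalently r = side/(2√3) = 13.54/3.4641 ≈ 3.90866.)

r = 3.909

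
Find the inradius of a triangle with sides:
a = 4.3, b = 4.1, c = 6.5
r = Area/s where s is the semi-perimeter.
s = (4.3 + 4.1 + 6.5)/2 = 14.9/2 = 7.45
Area = √(s(s−a)(s−b)(s−c)) = √(7.45·3.15·3.35·0.95) ≈ √74.6853 ≈ 8.64207
r ≈ 8.64207/7.45 ≈ 1.16001

r = 1.16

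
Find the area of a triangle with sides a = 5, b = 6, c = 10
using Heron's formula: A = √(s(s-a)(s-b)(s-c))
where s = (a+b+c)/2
s = (5 + 6 + 10)/2 = 21/2 = 10.5
s − a = 5.5, s − b = 4.5, s − c = 0.5
s(s−a)(s−b)(s−c) = 10.5·5.5·4.5·0.5 = 129.9375
Area = √129.9375 ≈ 11.399

s = 10.5, Area = 11.4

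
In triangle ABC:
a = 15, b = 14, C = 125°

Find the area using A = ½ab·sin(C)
A = ½·a·b·sin(C) = ½·15·14·sin(125°)
sin(125°) ≈ 0.819152
A ≈ ½·210·0.819152 = 105·0.819152 ≈ 86.011

Area = 86.01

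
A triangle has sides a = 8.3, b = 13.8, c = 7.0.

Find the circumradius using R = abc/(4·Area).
First find the area with Heron's formula.
s = (8.3 + 13.8 + 7.0)/2 = 14.55
Area = √(s(s−a)(s−b)(s−c)) = √(14.55·6.25·0.75·7.55) ≈ √514.934 ≈ 22.6921
abc = 8.3·13.8·7.0 = 801.78
R = abc/(4·Area) ≈ 801.78/(4·22.6921) = 801.78/90.7686 ≈ 8.83323

R = 8.833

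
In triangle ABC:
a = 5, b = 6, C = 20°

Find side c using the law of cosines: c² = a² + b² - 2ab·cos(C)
c² = 5² + 6² − 2·5·6·cos(20°)
cos(20°) ≈ 0.939693
c² ≈ 25 + 36 − 60·(0.939693) ≈ 61 − 56.3816 ≈ 4.61844
c ≈ √4.61844 ≈ 2.14906

c = 2.149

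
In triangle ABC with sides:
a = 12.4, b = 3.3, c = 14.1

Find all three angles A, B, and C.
Law of cosines for each angle (a² = 153.76, b² = 10.89, c² = 198.81):
cos(A) = (b² + c² − a²)/(2bc) = (10.89 + 198.81 − 153.76)/(2·3.3·14.1) = 55.94/93.06 ≈ 0.601118  ⇒  A ≈ 53.05°
cos(B) = (a² + c² − b²)/(2ac) = (153.76 + 198.81 − 10.89)/(2·12.4·14.1) = 341.68/349.68 ≈ 0.977122  ⇒  B ≈ 12.2794°
cos(C) = (a² + b² − c²)/(2ab) = (153.76 + 10.89 − 198.81)/(2·12.4·3.3) = -34.16/81.84 ≈ -0.4174  ⇒  C ≈ 114.671°
Check: A + B + C ≈ 180°

A = 53.05°, B = 12.28°, C = 114.7°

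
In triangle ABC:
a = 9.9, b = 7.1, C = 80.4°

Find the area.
Two sides and the included angle (SAS): A = ½·a·b·sin(C) = ½·9.9·7.1·sin(80.4°)
sin(80.4°) ≈ 0.985996
A ≈ ½·70.29·0.985996 = 35.145·0.985996 ≈ 34.6528

Area = 34.65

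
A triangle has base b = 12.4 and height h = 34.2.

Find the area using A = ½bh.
A = ½·b·h = ½·12.4·34.2 = ½·424.08 = 212.04

Area = 212.04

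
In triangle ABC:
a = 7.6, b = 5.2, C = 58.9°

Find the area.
Two sides and the included angle (SAS): A = ½·a·b·sin(C) = ½·7.6·5.2·sin(58.9°)
sin(58.9°) ≈ 0.856267
A ≈ ½·39.52·0.856267 = 19.76·0.856267 ≈ 16.9198

Area = 16.92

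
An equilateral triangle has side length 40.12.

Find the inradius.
r = Area/s with s the semi-perimeter.
Area = (√3/4)·40.12² = (√3/4)·1609.6144 ≈ 0.433013·1609.6144 ≈ 696.983
s = 3·40.12/2 = 60.18
r ≈ 696.983/60.18 ≈ 11.5816
(Equivalently r = side/(2√3) = 40.12/3.4641 ≈ 11.5816.)

r = 11.58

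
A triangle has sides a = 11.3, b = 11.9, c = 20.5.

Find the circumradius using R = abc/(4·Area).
First find the area with Heron's formula.
s = (11.3 + 11.9 + 20.5)/2 = 21.85
Area = √(s(s−a)(s−b)(s−c)) = √(21.85·10.55·9.95·1.35) ≈ √3096.43 ≈ 55.6455
abc = 11.3·11.9·20.5 = 2756.635
R = abc/(4·Area) ≈ 2756.635/(4·55.6455) = 2756.635/222.582 ≈ 12.3848

R = 12.38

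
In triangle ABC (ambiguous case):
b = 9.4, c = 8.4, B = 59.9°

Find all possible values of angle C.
b/sin(B) = c/sin(C)  ⇒  sin(C) = c·sin(B)/b = 8.4·sin(59.9°)/9.4
sin(59.9°) ≈ 0.865151
sin(C) ≈ 8.4·0.865151/9.4 ≈ 7.26727/9.4 ≈ 0.773114
Candidate 1: C₁ = arcsin(0.773114) ≈ 50.6344°  →  A = 180° − 59.9° − 50.6344° ≈ 69.4656° > 0, valid
Candidate 2: C₂ = 180° − C₁ ≈ 129.366°  →  A = 180° − 59.9° − 129.366° ≈ -9.2656° ≤ 0, not a valid triangle

C = 50.63° (one solution)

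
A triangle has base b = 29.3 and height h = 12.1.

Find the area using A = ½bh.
A = ½·b·h = ½·29.3·12.1 = ½·354.53 = 177.265

Area = 177.265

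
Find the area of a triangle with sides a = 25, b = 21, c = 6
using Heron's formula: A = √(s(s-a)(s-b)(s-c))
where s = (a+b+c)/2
s = (25 + 21 + 6)/2 = 52/2 = 26
s − a = 1, s − b = 5, s − c = 20
s(s−a)(s−b)(s−c) = 26·1·5·20 = 2600
Area = √2600 ≈ 50.9902

s = 26.0, Area = 50.99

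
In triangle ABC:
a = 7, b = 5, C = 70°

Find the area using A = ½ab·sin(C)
A = ½·a·b·sin(C) = ½·7·5·sin(70°)
sin(70°) ≈ 0.939693
A ≈ ½·35·0.939693 = 17.5·0.939693 ≈ 16.4446

Area = 16.44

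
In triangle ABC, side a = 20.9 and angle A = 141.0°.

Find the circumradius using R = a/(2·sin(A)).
R = a/(2·sin(A)) = 20.9/(2·sin(141.0°))
sin(141.0°) ≈ 0.62932
R ≈ 20.9/(2·0.62932) = 20.9/1.25864 ≈ 16.6052

R = 16.61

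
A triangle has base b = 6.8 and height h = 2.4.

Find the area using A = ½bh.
A = ½·b·h = ½·6.8·2.4 = ½·16.32 = 8.16

Area = 8.16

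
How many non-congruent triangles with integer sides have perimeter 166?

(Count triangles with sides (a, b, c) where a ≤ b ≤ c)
Let a ≤ b ≤ c with a + b + c = 166. The only binding inequality is a + b > c, i.e. 166 − c > c, so c < 166/2; and c ≥ 166/3 since c is the largest side.
So 56 ≤ c ≤ 82. For each c, b runs from ⌈(166 − c)/2⌉ up to c (then a = 166 − b − c satisfies 1 ≤ a ≤ b automatically), giving c − ⌈(166 − c)/2⌉ + 1 choices.
Summing over c: 2 + 3 + 5 + 6 + … + 39 + 41  (27 terms, c = 56, …, 82) = 574
Check (closed form: nearest integer to p²/48 for even p, (p+3)²/48 for odd p): 166²/48 = 27556/48 ≈ 574.08 → 574

574 triangles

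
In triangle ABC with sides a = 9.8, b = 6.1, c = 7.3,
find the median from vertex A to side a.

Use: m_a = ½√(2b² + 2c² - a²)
m_a = ½√(2·6.1² + 2·7.3² − 9.8²) = ½√(2·37.21 + 2·53.29 − 96.04) = ½√(74.42 + 106.58 − 96.04) = ½√84.96
√84.96 ≈ 9.21737, so m_a ≈ 4.60869

m_a = 4.609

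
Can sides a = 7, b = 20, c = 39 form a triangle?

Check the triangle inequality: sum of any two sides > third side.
a + b vs c: 7 + 20 = 27 ≤ 39  ✗
a + c vs b: 7 + 39 = 46 > 20  ✓
b + c vs a: 20 + 39 = 59 > 7  ✓

No: 7 + 20 = 27 is not > 39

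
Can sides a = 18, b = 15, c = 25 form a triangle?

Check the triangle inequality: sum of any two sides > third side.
a + b vs c: 18 + 15 = 33 > 25  ✓
a + c vs b: 18 + 25 = 43 > 15  ✓
b + c vs a: 15 + 25 = 40 > 18  ✓

Yes, triangle inequality satisfied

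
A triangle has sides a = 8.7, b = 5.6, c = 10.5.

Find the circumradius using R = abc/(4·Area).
First find the area with Heron's formula.
s = (8.7 + 5.6 + 10.5)/2 = 12.4
Area = √(s(s−a)(s−b)(s−c)) = √(12.4·3.7·6.8·1.9) ≈ √592.77 ≈ 24.3469
abc = 8.7·5.6·10.5 = 511.56
R = abc/(4·Area) ≈ 511.56/(4·24.3469) = 511.56/97.3874 ≈ 5.25283

R = 5.253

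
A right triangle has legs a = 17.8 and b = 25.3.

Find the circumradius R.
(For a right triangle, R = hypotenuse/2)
Hypotenuse c = √(a² + b²) = √(316.84 + 640.09) = √956.93 ≈ 30.9343
R = c/2 ≈ 30.9343/2 ≈ 15.4671

R = 15.47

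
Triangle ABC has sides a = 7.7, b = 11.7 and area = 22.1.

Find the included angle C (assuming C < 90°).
Area = ½·a·b·sin(C)  ⇒  sin(C) = 2·Area/(a·b) = 2·22.1/(7.7·11.7) = 44.2/90.09 ≈ 0.49062
C = arcsin(0.49062) ≈ 29.3814° (taking the acute solution since C < 90°)

C = 29.38°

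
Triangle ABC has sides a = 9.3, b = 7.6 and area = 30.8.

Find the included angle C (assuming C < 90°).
Area = ½·a·b·sin(C)  ⇒  sin(C) = 2·Area/(a·b) = 2·30.8/(9.3·7.6) = 61.6/70.68 ≈ 0.871534
C = arcsin(0.871534) ≈ 60.6374° (taking the acute solution since C < 90°)

C = 60.64°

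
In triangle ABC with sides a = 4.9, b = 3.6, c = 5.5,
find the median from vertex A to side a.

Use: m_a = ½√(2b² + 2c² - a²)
m_a = ½√(2·3.6² + 2·5.5² − 4.9²) = ½√(2·12.96 + 2·30.25 − 24.01) = ½√(25.92 + 60.5 − 24.01) = ½√62.41
√62.41 ≈ 7.9, so m_a ≈ 3.95

m_a = 3.95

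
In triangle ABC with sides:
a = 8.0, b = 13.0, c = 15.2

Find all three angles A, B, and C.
Law of cosines for each angle (a² = 64, b² = 169, c² = 231.04):
cos(A) = (b² + c² − a²)/(2bc) = (169 + 231.04 − 64)/(2·13.0·15.2) = 336.04/395.2 ≈ 0.850304  ⇒  A ≈ 31.7553°
cos(B) = (a² + c² − b²)/(2ac) = (64 + 231.04 − 169)/(2·8.0·15.2) = 126.04/243.2 ≈ 0.518257  ⇒  B ≈ 58.7846°
cos(C) = (a² + b² − c²)/(2ab) = (64 + 169 − 231.04)/(2·8.0·13.0) = 1.96/208 ≈ 0.00942308  ⇒  C ≈ 89.4601°
Check: A + B + C ≈ 180°

A = 31.76°, B = 58.78°, C = 89.46°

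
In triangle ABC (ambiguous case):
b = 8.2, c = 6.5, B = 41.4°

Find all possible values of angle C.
b/sin(B) = c/sin(C)  ⇒  sin(C) = c·sin(B)/b = 6.5·sin(41.4°)/8.2
sin(41.4°) ≈ 0.661312
sin(C) ≈ 6.5·0.661312/8.2 ≈ 4.29853/8.2 ≈ 0.524211
Candidate 1: C₁ = arcsin(0.524211) ≈ 31.6151°  →  A = 180° − 41.4° − 31.6151° ≈ 106.985° > 0, valid
Candidate 2: C₂ = 180° − C₁ ≈ 148.385°  →  A = 180° − 41.4° − 148.385° ≈ -9.7849° ≤ 0, not a valid triangle

C = 31.62° (one solution)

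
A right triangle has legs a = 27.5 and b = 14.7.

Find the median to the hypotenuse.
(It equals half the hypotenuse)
Hypotenuse c = √(a² + b²) = √(756.25 + 216.09) = √972.34 ≈ 31.1824
Median to hypotenuse = c/2 ≈ 31.1824/2 ≈ 15.5912

Median = 15.59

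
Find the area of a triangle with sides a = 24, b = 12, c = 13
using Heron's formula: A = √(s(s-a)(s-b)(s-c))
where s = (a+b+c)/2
s = (24 + 12 + 13)/2 = 49/2 = 24.5
s − a = 0.5, s − b = 12.5, s − c = 11.5
s(s−a)(s−b)(s−c) = 24.5·0.5·12.5·11.5 = 1760.9375
Area = √1760.9375 ≈ 41.9635

s = 24.5, Area = 41.96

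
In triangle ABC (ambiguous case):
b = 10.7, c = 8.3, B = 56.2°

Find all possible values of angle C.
b/sin(B) = c/sin(C)  ⇒  sin(C) = c·sin(B)/b = 8.3·sin(56.2°)/10.7
sin(56.2°) ≈ 0.830984
sin(C) ≈ 8.3·0.830984/10.7 ≈ 6.89717/10.7 ≈ 0.644595
Candidate 1: C₁ = arcsin(0.644595) ≈ 40.1353°  →  A = 180° − 56.2° − 40.1353° ≈ 83.6647° > 0, valid
Candidate 2: C₂ = 180° − C₁ ≈ 139.865°  →  A = 180° − 56.2° − 139.865° ≈ -16.0647° ≤ 0, not a valid triangle

C = 40.14° (one solution)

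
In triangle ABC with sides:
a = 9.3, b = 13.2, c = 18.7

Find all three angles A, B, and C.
Law of cosines for each angle (a² = 86.49, b² = 174.24, c² = 349.69):
cos(A) = (b² + c² − a²)/(2bc) = (174.24 + 349.69 − 86.49)/(2·13.2·18.7) = 437.44/493.68 ≈ 0.88608  ⇒  A ≈ 27.6153°
cos(B) = (a² + c² − b²)/(2ac) = (86.49 + 349.69 − 174.24)/(2·9.3·18.7) = 261.94/347.82 ≈ 0.753091  ⇒  B ≈ 41.1412°
cos(C) = (a² + b² − c²)/(2ab) = (86.49 + 174.24 − 349.69)/(2·9.3·13.2) = -88.96/245.52 ≈ -0.362333  ⇒  C ≈ 111.244°
Check: A + B + C ≈ 180°

A = 27.62°, B = 41.14°, C = 111.2°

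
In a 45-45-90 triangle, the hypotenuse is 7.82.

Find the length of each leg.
In a 45-45-90 triangle hypotenuse = leg·√2, so leg = hypotenuse/√2.
Leg = 7.82/√2 ≈ 7.82/1.41421 ≈ 5.52958

Each leg = 5.53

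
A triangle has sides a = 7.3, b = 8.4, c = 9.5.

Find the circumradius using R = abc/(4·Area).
First find the area with Heron's formula.
s = (7.3 + 8.4 + 9.5)/2 = 12.6
Area = √(s(s−a)(s−b)(s−c)) = √(12.6·5.3·4.2·3.1) ≈ √869.476 ≈ 29.4869
abc = 7.3·8.4·9.5 = 582.54
R = abc/(4·Area) ≈ 582.54/(4·29.4869) = 582.54/117.947 ≈ 4.93898

R = 4.939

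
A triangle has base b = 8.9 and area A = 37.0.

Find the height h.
A = ½·b·h  ⇒  h = 2A/b = 2·37.0/8.9 = 74/8.9 ≈ 8.31461

h = 8.315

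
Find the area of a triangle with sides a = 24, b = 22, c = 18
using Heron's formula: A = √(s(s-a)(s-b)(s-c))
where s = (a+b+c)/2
s = (24 + 22 + 18)/2 = 64/2 = 32
s − a = 8, s − b = 10, s − c = 14
s(s−a)(s−b)(s−c) = 32·8·10·14 = 35840
Area = √35840 ≈ 189.315

s = 32.0, Area = 189.3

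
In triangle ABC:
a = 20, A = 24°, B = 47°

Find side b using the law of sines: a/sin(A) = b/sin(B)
a/sin(A) = b/sin(B)  ⇒  b = a·sin(B)/sin(A) = 20·sin(47°)/sin(24°)
sin(47°) ≈ 0.731354, sin(24°) ≈ 0.406737
b ≈ 20·0.731354/0.406737 ≈ 14.6271/0.406737 ≈ 35.962

b = 35.96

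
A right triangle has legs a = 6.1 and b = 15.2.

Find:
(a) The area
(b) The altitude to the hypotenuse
(a) The legs are perpendicular, so Area = ½·a·b = ½·6.1·15.2 = ½·92.72 = 46.36
(b) Hypotenuse c = √(a² + b²) = √(37.21 + 231.04) = √268.25 ≈ 16.3783
    Area = ½·c·h_c  ⇒  h_c = 2·Area/c = 92.72/16.3783 ≈ 5.66114

Area = 46.36, h_c = 5.661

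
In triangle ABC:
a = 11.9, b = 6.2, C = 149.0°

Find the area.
Two sides and the included angle (SAS): A = ½·a·b·sin(C) = ½·11.9·6.2·sin(149.0°)
sin(149.0°) ≈ 0.515038
A ≈ ½·73.78·0.515038 = 36.89·0.515038 ≈ 18.9998

Area = 19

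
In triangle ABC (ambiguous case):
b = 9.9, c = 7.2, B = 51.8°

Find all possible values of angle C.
b/sin(B) = c/sin(C)  ⇒  sin(C) = c·sin(B)/b = 7.2·sin(51.8°)/9.9
sin(51.8°) ≈ 0.785857
sin(C) ≈ 7.2·0.785857/9.9 ≈ 5.65817/9.9 ≈ 0.571532
Candidate 1: C₁ = arcsin(0.571532) ≈ 34.8571°  →  A = 180° − 51.8° − 34.8571° ≈ 93.3429° > 0, valid
Candidate 2: C₂ = 180° − C₁ ≈ 145.143°  →  A = 180° − 51.8° − 145.143° ≈ -16.9429° ≤ 0, not a valid triangle

C = 34.86° (one solution)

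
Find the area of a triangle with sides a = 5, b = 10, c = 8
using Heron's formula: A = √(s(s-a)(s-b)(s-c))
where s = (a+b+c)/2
s = (5 + 10 + 8)/2 = 23/2 = 11.5
s − a = 6.5, s − b = 1.5, s − c = 3.5
s(s−a)(s−b)(s−c) = 11.5·6.5·1.5·3.5 = 392.4375
Area = √392.4375 ≈ 19.81

s = 11.5, Area = 19.81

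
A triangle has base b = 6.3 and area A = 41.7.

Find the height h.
A = ½·b·h  ⇒  h = 2A/b = 2·41.7/6.3 = 83.4/6.3 ≈ 13.2381

h = 13.24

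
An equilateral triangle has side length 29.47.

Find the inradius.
r = Area/s with s the semi-perimeter.
Area = (√3/4)·29.47² = (√3/4)·868.4809 ≈ 0.433013·868.4809 ≈ 376.063
s = 3·29.47/2 = 44.205
r ≈ 376.063/44.205 ≈ 8.50726
(Equivalently r = side/(2√3) = 29.47/3.4641 ≈ 8.50726.)

r = 8.507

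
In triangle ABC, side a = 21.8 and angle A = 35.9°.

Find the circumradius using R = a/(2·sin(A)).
R = a/(2·sin(A)) = 21.8/(2·sin(35.9°))
sin(35.9°) ≈ 0.586372
R ≈ 21.8/(2·0.586372) = 21.8/1.17274 ≈ 18.5889

R = 18.59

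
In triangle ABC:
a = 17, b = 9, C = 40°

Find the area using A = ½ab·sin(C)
A = ½·a·b·sin(C) = ½·17·9·sin(40°)
sin(40°) ≈ 0.642788
A ≈ ½·153·0.642788 = 76.5·0.642788 ≈ 49.1733

Area = 49.17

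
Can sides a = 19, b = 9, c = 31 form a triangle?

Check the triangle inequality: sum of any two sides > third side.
a + b vs c: 19 + 9 = 28 ≤ 31  ✗
a + c vs b: 19 + 31 = 50 > 9  ✓
b + c vs a: 9 + 31 = 40 > 19  ✓

No: 19 + 9 = 28 is not > 31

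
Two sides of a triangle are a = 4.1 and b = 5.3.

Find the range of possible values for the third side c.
Triangle inequality: |a − b| < c < a + b
|a − b| = |4.1 − 5.3| = 1.2
a + b = 4.1 + 5.3 = 9.4

1.2 < c < 9.4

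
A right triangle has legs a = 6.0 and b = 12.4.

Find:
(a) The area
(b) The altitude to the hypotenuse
(a) The legs are perpendicular, so Area = ½·a·b = ½·6.0·12.4 = ½·74.4 = 37.2
(b) Hypotenuse c = √(a² + b²) = √(36 + 153.76) = √189.76 ≈ 13.7753
    Area = ½·c·h_c  ⇒  h_c = 2·Area/c = 74.4/13.7753 ≈ 5.40096

Area = 37.2, h_c = 5.401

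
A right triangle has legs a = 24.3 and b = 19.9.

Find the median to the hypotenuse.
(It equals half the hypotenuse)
Hypotenuse c = √(a² + b²) = √(590.49 + 396.01) = √986.5 ≈ 31.4086
Median to hypotenuse = c/2 ≈ 31.4086/2 ≈ 15.7043

Median = 15.7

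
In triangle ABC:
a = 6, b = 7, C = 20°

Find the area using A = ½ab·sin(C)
A = ½·a·b·sin(C) = ½·6·7·sin(20°)
sin(20°) ≈ 0.34202
A ≈ ½·42·0.34202 = 21·0.34202 ≈ 7.18242

Area = 7.182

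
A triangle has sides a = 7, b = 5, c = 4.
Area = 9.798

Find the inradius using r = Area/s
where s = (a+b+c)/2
s = (7 + 5 + 4)/2 = 16/2 = 8
r = Area/s = 9.798/8 ≈ 1.22475

r = 1.225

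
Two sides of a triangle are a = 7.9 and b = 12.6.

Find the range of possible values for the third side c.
Triangle inequality: |a − b| < c < a + b
|a − b| = |7.9 − 12.6| = 4.7
a + b = 7.9 + 12.6 = 20.5

4.7 < c < 20.5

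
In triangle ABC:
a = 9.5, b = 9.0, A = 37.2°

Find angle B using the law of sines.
a/sin(A) = b/sin(B)  ⇒  sin(B) = b·sin(A)/a = 9.0·sin(37.2°)/9.5
sin(37.2°) ≈ 0.604599
sin(B) ≈ 9.0·0.604599/9.5 ≈ 5.44139/9.5 ≈ 0.572778
B = arcsin(0.572778) ≈ 34.9442°
(Since b ≤ a we need B ≤ A, so the obtuse alternative 180° − 34.9442° ≈ 145.056° is rejected.)

B = 34.94°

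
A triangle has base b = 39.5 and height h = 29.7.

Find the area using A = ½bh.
A = ½·b·h = ½·39.5·29.7 = ½·1173.15 = 586.575

Area = 586.575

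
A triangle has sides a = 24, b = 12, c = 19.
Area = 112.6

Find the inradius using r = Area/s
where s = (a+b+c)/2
s = (24 + 12 + 19)/2 = 55/2 = 27.5
r = Area/s = 112.6/27.5 ≈ 4.09455

r = 4.095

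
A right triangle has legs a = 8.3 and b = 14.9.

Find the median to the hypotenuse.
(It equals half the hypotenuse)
Hypotenuse c = √(a² + b²) = √(68.89 + 222.01) = √290.9 ≈ 17.0558
Median to hypotenuse = c/2 ≈ 17.0558/2 ≈ 8.5279

Median = 8.528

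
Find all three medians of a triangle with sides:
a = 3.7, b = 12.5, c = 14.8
Median formula: m_a = ½√(2b² + 2c² − a²) (and cyclically). a² = 13.69, b² = 156.25, c² = 219.04.
m_a = ½√(2·156.25 + 2·219.04 − 13.69) = ½√736.89 ≈ ½·27.1457 ≈ 13.5729
m_b = ½√(2·13.69 + 2·219.04 − 156.25) = ½√309.21 ≈ ½·17.5844 ≈ 8.79218
m_c = ½√(2·13.69 + 2·156.25 − 219.04) = ½√120.84 ≈ ½·10.9927 ≈ 5.49636

m_a = 13.57, m_b = 8.792, m_c = 5.496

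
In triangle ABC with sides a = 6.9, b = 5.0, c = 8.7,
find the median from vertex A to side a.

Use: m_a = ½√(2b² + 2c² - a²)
m_a = ½√(2·5.0² + 2·8.7² − 6.9²) = ½√(2·25 + 2·75.69 − 47.61) = ½√(50 + 151.38 − 47.61) = ½√153.77
√153.77 ≈ 12.4004, so m_a ≈ 6.2002

m_a = 6.2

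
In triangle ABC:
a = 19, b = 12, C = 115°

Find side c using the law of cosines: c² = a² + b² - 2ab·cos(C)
c² = 19² + 12² − 2·19·12·cos(115°)
cos(115°) ≈ -0.422618
c² ≈ 361 + 144 − 456·(-0.422618) ≈ 505 + 192.714 ≈ 697.714
c ≈ √697.714 ≈ 26.4143

c = 26.41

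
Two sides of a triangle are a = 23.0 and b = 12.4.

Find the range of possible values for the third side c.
Triangle inequality: |a − b| < c < a + b
|a − b| = |23.0 − 12.4| = 10.6
a + b = 23.0 + 12.4 = 35.4

10.6 < c < 35.4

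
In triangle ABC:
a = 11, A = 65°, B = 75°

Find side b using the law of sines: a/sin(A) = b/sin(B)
a/sin(A) = b/sin(B)  ⇒  b = a·sin(B)/sin(A) = 11·sin(75°)/sin(65°)
sin(75°) ≈ 0.965926, sin(65°) ≈ 0.906308
b ≈ 11·0.965926/0.906308 ≈ 10.6252/0.906308 ≈ 11.7236

b = 11.72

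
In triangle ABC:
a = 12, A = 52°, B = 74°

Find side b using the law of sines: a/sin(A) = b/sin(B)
a/sin(A) = b/sin(B)  ⇒  b = a·sin(B)/sin(A) = 12·sin(74°)/sin(52°)
sin(74°) ≈ 0.961262, sin(52°) ≈ 0.788011
b ≈ 12·0.961262/0.788011 ≈ 11.5351/0.788011 ≈ 14.6383

b = 14.64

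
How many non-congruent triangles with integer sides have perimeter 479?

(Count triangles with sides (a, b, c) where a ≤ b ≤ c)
Let a ≤ b ≤ c with a + b + c = 479. The only binding inequality is a + b > c, i.e. 479 − c > c, so c < 479/2; and c ≥ 479/3 since c is the largest side.
So 160 ≤ c ≤ 239. For each c, b runs from ⌈(479 − c)/2⌉ up to c (then a = 479 − b − c satisfies 1 ≤ a ≤ b automatically), giving c − ⌈(479 − c)/2⌉ + 1 choices.
Summing over c: 1 + 3 + 4 + 6 + … + 118 + 120  (80 terms, c = 160, …, 239) = 4840
Check (closed form: nearest integer to p²/48 for even p, (p+3)²/48 for odd p): (479+3)²/48 = 482²/48 = 232324/48 ≈ 4840.08 → 4840

4840 triangles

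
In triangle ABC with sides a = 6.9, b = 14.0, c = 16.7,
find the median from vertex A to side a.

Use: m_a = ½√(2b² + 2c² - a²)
m_a = ½√(2·14.0² + 2·16.7² − 6.9²) = ½√(2·196 + 2·278.89 − 47.61) = ½√(392 + 557.78 − 47.61) = ½√902.17
√902.17 ≈ 30.0361, so m_a ≈ 15.0181

m_a = 15.02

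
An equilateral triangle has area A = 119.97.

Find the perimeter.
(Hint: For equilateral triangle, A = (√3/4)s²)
A = (√3/4)s²  ⇒  s² = 4A/√3 = 4·119.97/√3 = 479.88/1.73205 ≈ 277.059
s ≈ √277.059 ≈ 16.6451
Perimeter = 3s ≈ 3·16.6451 ≈ 49.9353

Perimeter = 49.94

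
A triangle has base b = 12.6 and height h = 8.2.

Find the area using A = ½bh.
A = ½·b·h = ½·12.6·8.2 = ½·103.32 = 51.66

Area = 51.66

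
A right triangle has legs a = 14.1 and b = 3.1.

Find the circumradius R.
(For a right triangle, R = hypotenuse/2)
Hypotenuse c = √(a² + b²) = √(198.81 + 9.61) = √208.42 ≈ 14.4368
R = c/2 ≈ 14.4368/2 ≈ 7.21838

R = 7.218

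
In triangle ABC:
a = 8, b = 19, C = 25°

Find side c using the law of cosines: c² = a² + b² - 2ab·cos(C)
c² = 8² + 19² − 2·8·19·cos(25°)
cos(25°) ≈ 0.906308
c² ≈ 64 + 361 − 304·(0.906308) ≈ 425 − 275.518 ≈ 149.482
c ≈ √149.482 ≈ 12.2263

c = 12.23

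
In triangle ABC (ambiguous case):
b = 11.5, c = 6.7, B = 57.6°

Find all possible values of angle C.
b/sin(B) = c/sin(C)  ⇒  sin(C) = c·sin(B)/b = 6.7·sin(57.6°)/11.5
sin(57.6°) ≈ 0.844328
sin(C) ≈ 6.7·0.844328/11.5 ≈ 5.657/11.5 ≈ 0.491913
Candidate 1: C₁ = arcsin(0.491913) ≈ 29.4664°  →  A = 180° − 57.6° − 29.4664° ≈ 92.9336° > 0, valid
Candidate 2: C₂ = 180° − C₁ ≈ 150.534°  →  A = 180° − 57.6° − 150.534° ≈ -28.1336° ≤ 0, not a valid triangle

C = 29.47° (one solution)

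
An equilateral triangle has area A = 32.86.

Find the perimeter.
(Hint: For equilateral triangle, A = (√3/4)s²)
A = (√3/4)s²  ⇒  s² = 4A/√3 = 4·32.86/√3 = 131.44/1.73205 ≈ 75.8869
s ≈ √75.8869 ≈ 8.71131
Perimeter = 3s ≈ 3·8.71131 ≈ 26.1339

Perimeter = 26.13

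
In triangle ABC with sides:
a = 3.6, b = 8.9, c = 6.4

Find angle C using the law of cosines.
c² = a² + b² − 2ab·cos(C)  ⇒  cos(C) = (a² + b² − c²)/(2ab)
cos(C) = (3.6² + 8.9² − 6.4²)/(2·3.6·8.9) = (12.96 + 79.21 − 40.96)/64.08 = 51.21/64.08 ≈ 0.799157
C = arccos(0.799157) ≈ 36.9503°

C = 36.95°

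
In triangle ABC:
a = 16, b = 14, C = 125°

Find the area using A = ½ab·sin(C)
A = ½·a·b·sin(C) = ½·16·14·sin(125°)
sin(125°) ≈ 0.819152
A ≈ ½·224·0.819152 = 112·0.819152 ≈ 91.745

Area = 91.75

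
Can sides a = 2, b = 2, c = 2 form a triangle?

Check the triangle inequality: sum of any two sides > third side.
a + b vs c: 2 + 2 = 4 > 2  ✓
a + c vs b: 2 + 2 = 4 > 2  ✓
b + c vs a: 2 + 2 = 4 > 2  ✓

Yes, triangle inequality satisfied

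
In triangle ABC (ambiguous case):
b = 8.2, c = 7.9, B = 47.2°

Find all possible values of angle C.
b/sin(B) = c/sin(C)  ⇒  sin(C) = c·sin(B)/b = 7.9·sin(47.2°)/8.2
sin(47.2°) ≈ 0.73373
sin(C) ≈ 7.9·0.73373/8.2 ≈ 5.79647/8.2 ≈ 0.706886
Candidate 1: C₁ = arcsin(0.706886) ≈ 44.9821°  →  A = 180° − 47.2° − 44.9821° ≈ 87.8179° > 0, valid
Candidate 2: C₂ = 180° − C₁ ≈ 135.018°  →  A = 180° − 47.2° − 135.018° ≈ -2.2179° ≤ 0, not a valid triangle

C = 44.98° (one solution)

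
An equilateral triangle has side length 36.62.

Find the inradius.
r = Area/s with s the semi-perimeter.
Area = (√3/4)·36.62² = (√3/4)·1341.0244 ≈ 0.433013·1341.0244 ≈ 580.681
s = 3·36.62/2 = 54.93
r ≈ 580.681/54.93 ≈ 10.5713
(Equivalently r = side/(2√3) = 36.62/3.4641 ≈ 10.5713.)

r = 10.57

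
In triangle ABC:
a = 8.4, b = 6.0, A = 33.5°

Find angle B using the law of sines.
a/sin(A) = b/sin(B)  ⇒  sin(B) = b·sin(A)/a = 6.0·sin(33.5°)/8.4
sin(33.5°) ≈ 0.551937
sin(B) ≈ 6.0·0.551937/8.4 ≈ 3.31162/8.4 ≈ 0.394241
B = arcsin(0.394241) ≈ 23.2186°
(Since b ≤ a we need B ≤ A, so the obtuse alternative 180° − 23.2186° ≈ 156.781° is rejected.)

B = 23.22°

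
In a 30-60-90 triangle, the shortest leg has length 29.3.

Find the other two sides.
In a 30-60-90 triangle the sides are in ratio 1 : √3 : 2 (short leg : long leg : hypotenuse).
Long leg = 29.3·√3 ≈ 29.3·1.73205 ≈ 50.7491
Hypotenuse = 2·29.3 = 58.6

Long leg = 29.3√3 = 50.75, Hypotenuse = 58.6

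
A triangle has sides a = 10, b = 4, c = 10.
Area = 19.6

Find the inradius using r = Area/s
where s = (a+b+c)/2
s = (10 + 4 + 10)/2 = 24/2 = 12
r = Area/s = 19.6/12 ≈ 1.63333

r = 1.633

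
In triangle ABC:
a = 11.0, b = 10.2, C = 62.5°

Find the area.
Two sides and the included angle (SAS): A = ½·a·b·sin(C) = ½·11.0·10.2·sin(62.5°)
sin(62.5°) ≈ 0.887011
A ≈ ½·112.2·0.887011 = 56.1·0.887011 ≈ 49.7613

Area = 49.76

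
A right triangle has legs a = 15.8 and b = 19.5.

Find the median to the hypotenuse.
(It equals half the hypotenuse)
Hypotenuse c = √(a² + b²) = √(249.64 + 380.25) = √629.89 ≈ 25.0976
Median to hypotenuse = c/2 ≈ 25.0976/2 ≈ 12.5488

Median = 12.55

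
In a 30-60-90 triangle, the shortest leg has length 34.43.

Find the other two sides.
In a 30-60-90 triangle the sides are in ratio 1 : √3 : 2 (short leg : long leg : hypotenuse).
Long leg = 34.43·√3 ≈ 34.43·1.73205 ≈ 59.6345
Hypotenuse = 2·34.43 = 68.86

Long leg = 34.43√3 = 59.63, Hypotenuse = 68.86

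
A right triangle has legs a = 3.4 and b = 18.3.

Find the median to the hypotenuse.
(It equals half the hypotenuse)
Hypotenuse c = √(a² + b²) = √(11.56 + 334.89) = √346.45 ≈ 18.6132
Median to hypotenuse = c/2 ≈ 18.6132/2 ≈ 9.30658

Median = 9.307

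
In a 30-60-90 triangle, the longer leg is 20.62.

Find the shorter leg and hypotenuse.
In a 30-60-90 triangle the sides are in ratio 1 : √3 : 2, so short leg = long leg/√3 and hypotenuse = 2·(short leg).
Short leg = 20.62/√3 ≈ 20.62/1.73205 ≈ 11.905
Hypotenuse = 2·11.905 ≈ 23.8099

Short leg = 11.9, Hypotenuse = 23.81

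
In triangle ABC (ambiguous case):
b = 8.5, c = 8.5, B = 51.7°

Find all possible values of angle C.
b/sin(B) = c/sin(C)  ⇒  sin(C) = c·sin(B)/b = 8.5·sin(51.7°)/8.5
sin(51.7°) ≈ 0.784776
sin(C) ≈ 8.5·0.784776/8.5 ≈ 6.6706/8.5 ≈ 0.784776
Candidate 1: C₁ = arcsin(0.784776) ≈ 51.7°  →  A = 180° − 51.7° − 51.7° ≈ 76.6° > 0, valid
Candidate 2: C₂ = 180° − C₁ ≈ 128.3°  →  A = 180° − 51.7° − 128.3° ≈ 0° ≤ 0, not a valid triangle

C = 51.7° (one solution)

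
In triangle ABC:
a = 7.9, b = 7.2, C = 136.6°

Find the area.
Two sides and the included angle (SAS): A = ½·a·b·sin(C) = ½·7.9·7.2·sin(136.6°)
sin(136.6°) ≈ 0.687088
A ≈ ½·56.88·0.687088 = 28.44·0.687088 ≈ 19.5408

Area = 19.54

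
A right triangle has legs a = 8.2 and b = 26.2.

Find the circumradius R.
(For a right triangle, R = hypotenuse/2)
Hypotenuse c = √(a² + b²) = √(67.24 + 686.44) = √753.68 ≈ 27.4532
R = c/2 ≈ 27.4532/2 ≈ 13.7266

R = 13.73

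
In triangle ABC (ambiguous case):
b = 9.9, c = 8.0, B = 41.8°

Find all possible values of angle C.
b/sin(B) = c/sin(C)  ⇒  sin(C) = c·sin(B)/b = 8.0·sin(41.8°)/9.9
sin(41.8°) ≈ 0.666532
sin(C) ≈ 8.0·0.666532/9.9 ≈ 5.33226/9.9 ≈ 0.538612
Candidate 1: C₁ = arcsin(0.538612) ≈ 32.5892°  →  A = 180° − 41.8° − 32.5892° ≈ 105.611° > 0, valid
Candidate 2: C₂ = 180° − C₁ ≈ 147.411°  →  A = 180° − 41.8° − 147.411° ≈ -9.2108° ≤ 0, not a valid triangle

C = 32.59° (one solution)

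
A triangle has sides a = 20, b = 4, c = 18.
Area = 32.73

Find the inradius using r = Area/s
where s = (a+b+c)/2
s = (20 + 4 + 18)/2 = 42/2 = 21
r = Area/s = 32.73/21 ≈ 1.55857

r = 1.559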